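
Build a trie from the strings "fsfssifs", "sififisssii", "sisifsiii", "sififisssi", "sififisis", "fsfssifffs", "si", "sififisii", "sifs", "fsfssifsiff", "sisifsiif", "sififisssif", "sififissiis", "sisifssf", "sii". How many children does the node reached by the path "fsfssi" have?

1

Walk "fsfssi" from the root, arriving at one node.
Characters that immediately follow "fsfssi" among the stored strings: {f}.
That node has 1 child edge.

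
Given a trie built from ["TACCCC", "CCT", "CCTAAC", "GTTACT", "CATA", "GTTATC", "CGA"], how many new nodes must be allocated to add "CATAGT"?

The longest prefix of "CATAGT" already in the trie is "CATA" (length 4).
So 6 − 4 = 2 new nodes.

2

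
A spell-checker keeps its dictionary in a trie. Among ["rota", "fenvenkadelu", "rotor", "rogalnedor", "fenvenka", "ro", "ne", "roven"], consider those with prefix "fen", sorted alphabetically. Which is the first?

fenvenka

DFS of the "fen" subtree visits, in order: "fenvenka", "fenvenkadelu"
Position 1: fenvenka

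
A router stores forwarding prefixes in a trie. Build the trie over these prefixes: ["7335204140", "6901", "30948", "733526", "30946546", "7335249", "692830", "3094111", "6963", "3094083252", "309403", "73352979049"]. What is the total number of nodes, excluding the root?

48

Count nodes per top-level branch (shared prefixes stored once):
  '3'-branch (309403, 3094083252, 3094111, 30946546, 30948): 19 nodes
  '6'-branch (6901, 692830, 6963): 10 nodes
  '7'-branch (7335204140, 7335249, 733526, 73352979049): 19 nodes
Sum: 48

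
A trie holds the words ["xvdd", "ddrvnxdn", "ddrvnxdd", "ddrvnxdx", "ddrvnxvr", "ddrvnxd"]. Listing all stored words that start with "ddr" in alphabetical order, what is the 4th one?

DFS of the "ddr" subtree visits, in order: "ddrvnxd", "ddrvnxdd", "ddrvnxdn", "ddrvnxdx", "ddrvnxvr"
Position 4: ddrvnxdx

ddrvnxdx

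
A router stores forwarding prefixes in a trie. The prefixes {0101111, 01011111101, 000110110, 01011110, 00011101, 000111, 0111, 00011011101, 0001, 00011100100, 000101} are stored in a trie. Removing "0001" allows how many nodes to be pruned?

0

After clearing the end-marker at "0001", prune upward until reaching a node still needed by another word.
Every node on "0001" is still needed (e.g. by "000110110"), so nothing is freed.
Nodes removed: 0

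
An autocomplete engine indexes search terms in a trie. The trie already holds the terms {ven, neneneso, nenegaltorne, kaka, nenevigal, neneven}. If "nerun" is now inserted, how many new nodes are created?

3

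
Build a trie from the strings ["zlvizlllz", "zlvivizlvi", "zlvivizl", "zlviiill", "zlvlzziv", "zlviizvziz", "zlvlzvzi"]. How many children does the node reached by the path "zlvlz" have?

2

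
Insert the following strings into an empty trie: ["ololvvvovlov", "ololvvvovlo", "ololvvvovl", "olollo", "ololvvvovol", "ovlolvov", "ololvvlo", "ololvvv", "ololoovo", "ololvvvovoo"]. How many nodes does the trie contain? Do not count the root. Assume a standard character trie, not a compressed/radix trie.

30

For each word, the new-node count is its length minus the longest prefix already in the trie:
  "ololvvvovlov" → 12 new (o, l, o, l, v, v, v, o, v, l, o, v)
  "ololvvvovlo" → prefix "ololvvvovlo" already present; 0 new (none)
  "ololvvvovl" → prefix "ololvvvovl" already present; 0 new (none)
  "olollo" → prefix "olol" already present; 2 new (l, o)
  "ololvvvovol" → prefix "ololvvvov" already present; 2 new (o, l)
  "ovlolvov" → prefix "o" already present; 7 new (v, l, o, l, v, o, v)
  "ololvvlo" → prefix "ololvv" already present; 2 new (l, o)
  "ololvvv" → prefix "ololvvv" already present; 0 new (none)
  "ololoovo" → prefix "olol" already present; 4 new (o, o, v, o)
  "ololvvvovoo" → prefix "ololvvvovo" already present; 1 new (o)
Total nodes = 12 + 0 + 0 + 2 + 2 + 7 + 2 + 0 + 4 + 1 = 30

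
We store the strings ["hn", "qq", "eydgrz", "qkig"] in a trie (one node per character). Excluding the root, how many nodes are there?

For each word, the new-node count is its length minus the longest prefix already in the trie:
  "hn" → 2 new (h, n)
  "qq" → 2 new (q, q)
  "eydgrz" → 6 new (e, y, d, g, r, z)
  "qkig" → prefix "q" already present; 3 new (k, i, g)
Total nodes = 2 + 2 + 6 + 3 = 13

13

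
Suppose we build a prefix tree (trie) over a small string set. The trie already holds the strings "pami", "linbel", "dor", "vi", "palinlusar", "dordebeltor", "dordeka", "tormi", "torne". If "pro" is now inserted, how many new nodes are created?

Walking "pro" from the root, the first 1 characters ("p") follow existing edges; "r" is the first miss.
New nodes needed: |"pro"| − 1 = 3 − 1 = 2.

2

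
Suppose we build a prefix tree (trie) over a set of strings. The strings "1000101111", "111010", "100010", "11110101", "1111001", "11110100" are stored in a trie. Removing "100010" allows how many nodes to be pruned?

Walk "100010" from the leaf back toward the root, removing each node that no remaining word uses.
Every node on "100010" is still needed (e.g. by "1000101111"), so nothing is freed.
Nodes removed: 0

0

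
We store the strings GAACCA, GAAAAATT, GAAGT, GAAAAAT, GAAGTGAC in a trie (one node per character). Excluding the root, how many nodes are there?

Count nodes per top-level branch (shared prefixes stored once):
  'G'-branch (GAAAAAT, GAAAAATT, GAACCA, GAAGT, GAAGTGAC): 16 nodes
Sum: 16

16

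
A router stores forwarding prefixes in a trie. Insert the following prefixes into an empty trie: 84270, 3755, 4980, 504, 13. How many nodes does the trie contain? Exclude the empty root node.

18

Trie structure (* marks end of a word):
(root)
├─ 1
│  └─ 3 *
├─ 3
│  └─ 7
│     └─ 5
│        └─ 5 *
├─ 4
│  └─ 9
│     └─ 8
│        └─ 0 *
├─ 5
│  └─ 0
│     └─ 4 *
└─ 8
   └─ 4
      └─ 2
         └─ 7
            └─ 0 *
Counting every labelled node above: 18.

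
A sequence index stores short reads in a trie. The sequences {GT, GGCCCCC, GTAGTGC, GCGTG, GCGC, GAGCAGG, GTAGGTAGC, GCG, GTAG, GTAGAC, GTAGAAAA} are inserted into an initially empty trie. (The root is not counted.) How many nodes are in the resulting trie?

34

Trie structure (* marks end of a word):
(root)
└─ G
   ├─ A
   │  └─ G
   │     └─ C
   │        └─ A
   │           └─ G
   │              └─ G *
   ├─ C
   │  └─ G *
   │     ├─ C *
   │     └─ T
   │        └─ G *
   ├─ G
   │  └─ C
   │     └─ C
   │        └─ C
   │           └─ C
   │              └─ C *
   └─ T *
      └─ A
         └─ G *
            ├─ A
            │  ├─ A
            │  │  └─ A
            │  │     └─ A *
            │  └─ C *
            ├─ G
            │  └─ T
            │     └─ A
            │        └─ G
            │           └─ C *
            └─ T
               └─ G
                  └─ C *
Counting every labelled node above: 34.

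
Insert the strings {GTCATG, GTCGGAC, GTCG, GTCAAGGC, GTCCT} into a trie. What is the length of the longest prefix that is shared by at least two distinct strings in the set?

Look for the deepest trie node that still has at least two words in its subtree.
"GTCAAGGC" and "GTCATG" agree on "GTCA" (4 characters) before diverging; nothing deeper is shared.
Longest shared-prefix length: 4

4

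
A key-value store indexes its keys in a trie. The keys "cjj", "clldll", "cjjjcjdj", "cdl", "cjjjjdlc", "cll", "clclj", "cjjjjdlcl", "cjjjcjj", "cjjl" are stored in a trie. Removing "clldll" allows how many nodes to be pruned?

3

A node on "clldll"'s path can go only if nothing else ends at it or branches off below it.
The suffix "dll" (3 nodes) is used only by "clldll"; "cll" is itself a stored word, so pruning stops there.
Nodes removed: 3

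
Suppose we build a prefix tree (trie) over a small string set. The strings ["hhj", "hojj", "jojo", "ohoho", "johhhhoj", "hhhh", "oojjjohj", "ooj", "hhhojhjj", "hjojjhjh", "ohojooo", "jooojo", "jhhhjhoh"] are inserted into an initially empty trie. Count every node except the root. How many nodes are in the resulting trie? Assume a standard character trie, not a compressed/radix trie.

Count nodes per top-level branch (shared prefixes stored once):
  'h'-branch (hhhh, hhhojhjj, hhj, hjojjhjh, hojj): 20 nodes
  'j'-branch (jhhhjhoh, johhhhoj, jojo, jooojo): 21 nodes
  'o'-branch (ohoho, ohojooo, ooj, oojjjohj): 16 nodes
Sum: 57

57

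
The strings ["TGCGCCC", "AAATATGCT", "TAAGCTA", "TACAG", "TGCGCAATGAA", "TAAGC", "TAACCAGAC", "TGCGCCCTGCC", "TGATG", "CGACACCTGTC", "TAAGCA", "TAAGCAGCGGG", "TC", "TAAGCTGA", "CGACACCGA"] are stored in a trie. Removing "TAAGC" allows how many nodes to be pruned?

0

A node on "TAAGC"'s path can go only if nothing else ends at it or branches off below it.
Every node on "TAAGC" is still needed (e.g. by "TAAGCTA"), so nothing is freed.
Nodes removed: 0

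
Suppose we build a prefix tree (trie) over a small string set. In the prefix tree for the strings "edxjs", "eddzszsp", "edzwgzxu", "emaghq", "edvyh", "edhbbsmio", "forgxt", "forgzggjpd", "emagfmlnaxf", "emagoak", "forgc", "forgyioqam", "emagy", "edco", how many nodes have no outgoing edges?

A leaf is a node with no children — equivalently, the end of a word that is not a proper prefix of any other stored word.
Those words: "edco", "eddzszsp", "edhbbsmio", "edvyh", "edxjs", "edzwgzxu", "emagfmlnaxf", "emaghq", "emagoak", "emagy", "forgc", "forgxt", "forgyioqam", "forgzggjpd"
Leaf count: 14

14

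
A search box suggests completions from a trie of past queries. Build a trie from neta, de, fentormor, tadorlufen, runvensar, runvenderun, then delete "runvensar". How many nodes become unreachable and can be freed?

3

A node on "runvensar"'s path can go only if nothing else ends at it or branches off below it.
The suffix "sar" (3 nodes) is used only by "runvensar"; the node for "runven" still has the child "d", so pruning stops there.
Nodes removed: 3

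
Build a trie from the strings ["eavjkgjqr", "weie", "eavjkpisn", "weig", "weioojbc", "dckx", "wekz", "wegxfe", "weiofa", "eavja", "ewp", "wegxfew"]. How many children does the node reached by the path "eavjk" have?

2

Follow the path "eavjk" to its node, then look at its outgoing edges.
Characters that immediately follow "eavjk" among the stored strings: {g, p}.
That node has 2 child edges.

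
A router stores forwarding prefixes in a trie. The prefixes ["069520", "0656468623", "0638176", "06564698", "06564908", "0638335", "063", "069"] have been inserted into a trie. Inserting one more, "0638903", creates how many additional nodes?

3

"0638" is already a path in the trie; the remaining "903" must be added.
New nodes needed: |"0638903"| − 4 = 7 − 4 = 3.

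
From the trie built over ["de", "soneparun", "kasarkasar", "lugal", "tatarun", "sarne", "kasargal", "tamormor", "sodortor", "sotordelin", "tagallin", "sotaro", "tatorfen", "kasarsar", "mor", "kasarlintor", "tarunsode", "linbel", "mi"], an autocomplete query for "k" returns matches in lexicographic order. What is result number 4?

Words with prefix "k", in lexicographic order: "kasargal", "kasarkasar", "kasarlintor", "kasarsar"
Position 4: kasarsar

kasarsar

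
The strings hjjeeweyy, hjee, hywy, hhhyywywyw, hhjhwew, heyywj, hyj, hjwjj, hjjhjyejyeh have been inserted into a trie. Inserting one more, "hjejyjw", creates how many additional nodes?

4

Walking "hjejyjw" from the root, the first 3 characters ("hje") follow existing edges; "j" is the first miss.
So 7 − 3 = 4 new nodes.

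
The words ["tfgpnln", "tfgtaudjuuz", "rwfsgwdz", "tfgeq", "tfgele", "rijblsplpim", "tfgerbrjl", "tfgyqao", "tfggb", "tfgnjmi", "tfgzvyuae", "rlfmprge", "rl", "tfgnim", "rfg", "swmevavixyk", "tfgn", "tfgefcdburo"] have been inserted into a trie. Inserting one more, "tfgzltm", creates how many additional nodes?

3

"tfgz" is already a path in the trie; the remaining "ltm" must be added.
Each of the 3 remaining characters creates one node.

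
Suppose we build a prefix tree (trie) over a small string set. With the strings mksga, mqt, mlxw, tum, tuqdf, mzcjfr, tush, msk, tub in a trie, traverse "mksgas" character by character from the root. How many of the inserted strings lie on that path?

1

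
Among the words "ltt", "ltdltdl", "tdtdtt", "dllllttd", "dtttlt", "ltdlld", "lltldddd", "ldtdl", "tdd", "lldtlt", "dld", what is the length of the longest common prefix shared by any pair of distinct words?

The deepest shared node is where two words last agree before diverging.
e.g. "ltdlld" and "ltdltdl" share the prefix "ltdl" of length 4; no pair shares a longer one.
Longest shared-prefix length: 4

4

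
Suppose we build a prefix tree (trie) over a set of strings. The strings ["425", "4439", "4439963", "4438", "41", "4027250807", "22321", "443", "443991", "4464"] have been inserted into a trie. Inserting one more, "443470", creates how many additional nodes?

The longest prefix of "443470" already in the trie is "443" (length 3).
Each of the 3 remaining characters creates one node.

3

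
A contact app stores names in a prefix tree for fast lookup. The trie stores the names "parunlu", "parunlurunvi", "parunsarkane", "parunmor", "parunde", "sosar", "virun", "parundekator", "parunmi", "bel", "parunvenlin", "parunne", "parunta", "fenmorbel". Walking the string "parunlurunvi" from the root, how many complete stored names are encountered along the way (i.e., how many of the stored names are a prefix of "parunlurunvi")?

2

Check each prefix of "parunlurunvi" against the stored set — each match is an end-marker on the path.
Prefixes of the query that are stored words: "parunlu", "parunlurunvi"
Count: 2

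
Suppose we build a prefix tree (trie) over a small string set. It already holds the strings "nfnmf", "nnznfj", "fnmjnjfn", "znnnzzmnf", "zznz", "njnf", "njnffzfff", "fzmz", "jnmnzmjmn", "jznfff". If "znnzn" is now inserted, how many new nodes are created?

Walking "znnzn" from the root, the first 3 characters ("znn") follow existing edges; "z" is the first miss.
So 5 − 3 = 2 new nodes.

2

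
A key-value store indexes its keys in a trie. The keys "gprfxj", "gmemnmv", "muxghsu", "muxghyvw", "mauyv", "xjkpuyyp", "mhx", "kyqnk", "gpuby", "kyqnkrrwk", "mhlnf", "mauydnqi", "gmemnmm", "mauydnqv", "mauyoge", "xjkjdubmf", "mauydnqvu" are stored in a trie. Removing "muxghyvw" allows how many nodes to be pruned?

3

A node on "muxghyvw"'s path can go only if nothing else ends at it or branches off below it.
The suffix "yvw" (3 nodes) is used only by "muxghyvw"; the node for "muxgh" still has the child "s", so pruning stops there.
Nodes removed: 3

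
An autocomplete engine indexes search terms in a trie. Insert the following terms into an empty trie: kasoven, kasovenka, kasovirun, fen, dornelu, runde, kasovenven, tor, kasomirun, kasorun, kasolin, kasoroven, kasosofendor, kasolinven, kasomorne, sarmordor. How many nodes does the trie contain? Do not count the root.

Count nodes per top-level branch (shared prefixes stored once):
  'd'-branch (dornelu): 7 nodes
  'f'-branch (fen): 3 nodes
  'k'-branch (kasolin, kasolinven, kasomirun, kasomorne, kasoroven, kasorun, kasosofendor, kasoven, kasovenka, kasovenven, kasovirun): 46 nodes
  'r'-branch (runde): 5 nodes
  's'-branch (sarmordor): 9 nodes
  't'-branch (tor): 3 nodes
Sum: 73

73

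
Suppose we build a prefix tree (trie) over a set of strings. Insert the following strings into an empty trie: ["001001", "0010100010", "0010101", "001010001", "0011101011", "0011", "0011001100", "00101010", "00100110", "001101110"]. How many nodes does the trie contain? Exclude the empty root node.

33

Trie structure (* marks end of a word):
(root)
└─ 0
   └─ 0
      └─ 1
         ├─ 0
         │  ├─ 0
         │  │  └─ 1 *
         │  │     └─ 1
         │  │        └─ 0 *
         │  └─ 1
         │     └─ 0
         │        ├─ 0
         │        │  └─ 0
         │        │     └─ 1 *
         │        │        └─ 0 *
         │        └─ 1 *
         │           └─ 0 *
         └─ 1 *
            ├─ 0
            │  ├─ 0
            │  │  └─ 1
            │  │     └─ 1
            │  │        └─ 0
            │  │           └─ 0 *
            │  └─ 1
            │     └─ 1
            │        └─ 1
            │           └─ 0 *
            └─ 1
               └─ 0
                  └─ 1
                     └─ 0
                        └─ 1
                           └─ 1 *
Counting every labelled node above: 33.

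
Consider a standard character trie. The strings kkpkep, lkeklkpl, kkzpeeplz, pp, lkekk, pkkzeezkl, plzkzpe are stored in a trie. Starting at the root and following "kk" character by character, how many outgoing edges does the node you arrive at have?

2

The children of the "kk" node are the distinct next characters among strings starting with "kk".
Distinct next characters after "kk": p, z.
That node has 2 child edges.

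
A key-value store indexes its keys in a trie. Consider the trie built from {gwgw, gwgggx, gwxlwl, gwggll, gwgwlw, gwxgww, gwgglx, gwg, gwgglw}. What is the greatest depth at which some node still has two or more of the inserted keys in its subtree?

5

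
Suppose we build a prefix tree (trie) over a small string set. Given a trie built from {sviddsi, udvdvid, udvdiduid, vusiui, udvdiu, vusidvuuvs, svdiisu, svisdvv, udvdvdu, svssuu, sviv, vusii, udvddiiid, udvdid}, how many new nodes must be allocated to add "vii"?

Walking "vii" from the root, the first 1 characters ("v") follow existing edges; "i" is the first miss.
Each of the 2 remaining characters creates one node.

2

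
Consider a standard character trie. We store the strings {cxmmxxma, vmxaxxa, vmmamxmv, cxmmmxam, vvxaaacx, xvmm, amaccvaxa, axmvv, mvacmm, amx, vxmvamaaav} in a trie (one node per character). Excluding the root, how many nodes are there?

Insert word by word; a character creates a node only if that edge doesn't already exist:
  "cxmmxxma" → 8 new (c, x, m, m, x, x, m, a)
  "vmxaxxa" → 7 new (v, m, x, a, x, x, a)
  "vmmamxmv" → prefix "vm" already present; 6 new (m, a, m, x, m, v)
  "cxmmmxam" → prefix "cxmm" already present; 4 new (m, x, a, m)
  "vvxaaacx" → prefix "v" already present; 7 new (v, x, a, a, a, c, x)
  "xvmm" → 4 new (x, v, m, m)
  "amaccvaxa" → 9 new (a, m, a, c, c, v, a, x, a)
  "axmvv" → prefix "a" already present; 4 new (x, m, v, v)
  "mvacmm" → 6 new (m, v, a, c, m, m)
  "amx" → prefix "am" already present; 1 new (x)
  "vxmvamaaav" → prefix "v" already present; 9 new (x, m, v, a, m, a, a, a, v)
Total nodes = 8 + 7 + 6 + 4 + 7 + 4 + 9 + 4 + 6 + 1 + 9 = 65

65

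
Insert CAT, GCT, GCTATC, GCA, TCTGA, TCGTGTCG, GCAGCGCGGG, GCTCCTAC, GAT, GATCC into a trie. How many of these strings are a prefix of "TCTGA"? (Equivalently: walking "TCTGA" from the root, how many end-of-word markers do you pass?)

1

Traverse "TCTGA" character by character; count nodes along the way that are marked as word ends.
Prefixes of the query that are stored words: "TCTGA"
Count: 1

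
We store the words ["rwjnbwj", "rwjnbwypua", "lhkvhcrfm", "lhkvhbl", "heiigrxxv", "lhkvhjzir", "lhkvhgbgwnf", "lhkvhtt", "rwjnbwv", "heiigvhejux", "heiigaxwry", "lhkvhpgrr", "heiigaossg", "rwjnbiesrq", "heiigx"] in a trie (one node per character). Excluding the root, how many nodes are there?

Trace insertions, counting only characters that open a new branch:
  "rwjnbwj" → 7 new (r, w, j, n, b, w, j)
  "rwjnbwypua" → prefix "rwjnbw" already present; 4 new (y, p, u, a)
  "lhkvhcrfm" → 9 new (l, h, k, v, h, c, r, f, m)
  "lhkvhbl" → prefix "lhkvh" already present; 2 new (b, l)
  "heiigrxxv" → 9 new (h, e, i, i, g, r, x, x, v)
  "lhkvhjzir" → prefix "lhkvh" already present; 4 new (j, z, i, r)
  "lhkvhgbgwnf" → prefix "lhkvh" already present; 6 new (g, b, g, w, n, f)
  "lhkvhtt" → prefix "lhkvh" already present; 2 new (t, t)
  "rwjnbwv" → prefix "rwjnbw" already present; 1 new (v)
  "heiigvhejux" → prefix "heiig" already present; 6 new (v, h, e, j, u, x)
  "heiigaxwry" → prefix "heiig" already present; 5 new (a, x, w, r, y)
  "lhkvhpgrr" → prefix "lhkvh" already present; 4 new (p, g, r, r)
  "heiigaossg" → prefix "heiiga" already present; 4 new (o, s, s, g)
  "rwjnbiesrq" → prefix "rwjnb" already present; 5 new (i, e, s, r, q)
  "heiigx" → prefix "heiig" already present; 1 new (x)
Total nodes = 7 + 4 + 9 + 2 + 9 + 4 + 6 + 2 + 1 + 6 + 5 + 4 + 4 + 5 + 1 = 69

69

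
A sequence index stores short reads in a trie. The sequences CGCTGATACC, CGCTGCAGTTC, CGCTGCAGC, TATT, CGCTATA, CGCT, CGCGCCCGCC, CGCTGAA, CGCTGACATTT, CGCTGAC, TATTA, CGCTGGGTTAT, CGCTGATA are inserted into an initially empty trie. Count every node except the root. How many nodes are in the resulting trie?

Insert word by word; a character creates a node only if that edge doesn't already exist:
  "CGCTGATACC" → 10 new (C, G, C, T, G, A, T, A, C, C)
  "CGCTGCAGTTC" → prefix "CGCTG" already present; 6 new (C, A, G, T, T, C)
  "CGCTGCAGC" → prefix "CGCTGCAG" already present; 1 new (C)
  "TATT" → 4 new (T, A, T, T)
  "CGCTATA" → prefix "CGCT" already present; 3 new (A, T, A)
  "CGCT" → prefix "CGCT" already present; 0 new (none)
  "CGCGCCCGCC" → prefix "CGC" already present; 7 new (G, C, C, C, G, C, C)
  "CGCTGAA" → prefix "CGCTGA" already present; 1 new (A)
  "CGCTGACATTT" → prefix "CGCTGA" already present; 5 new (C, A, T, T, T)
  "CGCTGAC" → prefix "CGCTGAC" already present; 0 new (none)
  "TATTA" → prefix "TATT" already present; 1 new (A)
  "CGCTGGGTTAT" → prefix "CGCTG" already present; 6 new (G, G, T, T, A, T)
  "CGCTGATA" → prefix "CGCTGATA" already present; 0 new (none)
Total nodes = 10 + 6 + 1 + 4 + 3 + 0 + 7 + 1 + 5 + 0 + 1 + 6 + 0 = 44

44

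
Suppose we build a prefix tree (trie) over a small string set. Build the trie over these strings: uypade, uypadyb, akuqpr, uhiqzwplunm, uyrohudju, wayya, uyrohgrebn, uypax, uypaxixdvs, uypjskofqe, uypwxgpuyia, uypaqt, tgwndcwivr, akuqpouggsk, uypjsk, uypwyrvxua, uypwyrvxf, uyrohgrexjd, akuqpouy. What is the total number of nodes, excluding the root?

Insert word by word; a character creates a node only if that edge doesn't already exist:
  "uypade" → 6 new (u, y, p, a, d, e)
  "uypadyb" → prefix "uypad" already present; 2 new (y, b)
  "akuqpr" → 6 new (a, k, u, q, p, r)
  "uhiqzwplunm" → prefix "u" already present; 10 new (h, i, q, z, w, p, l, u, n, m)
  "uyrohudju" → prefix "uy" already present; 7 new (r, o, h, u, d, j, u)
  "wayya" → 5 new (w, a, y, y, a)
  "uyrohgrebn" → prefix "uyroh" already present; 5 new (g, r, e, b, n)
  "uypax" → prefix "uypa" already present; 1 new (x)
  "uypaxixdvs" → prefix "uypax" already present; 5 new (i, x, d, v, s)
  "uypjskofqe" → prefix "uyp" already present; 7 new (j, s, k, o, f, q, e)
  "uypwxgpuyia" → prefix "uyp" already present; 8 new (w, x, g, p, u, y, i, a)
  "uypaqt" → prefix "uypa" already present; 2 new (q, t)
  "tgwndcwivr" → 10 new (t, g, w, n, d, c, w, i, v, r)
  "akuqpouggsk" → prefix "akuqp" already present; 6 new (o, u, g, g, s, k)
  "uypjsk" → prefix "uypjsk" already present; 0 new (none)
  "uypwyrvxua" → prefix "uypw" already present; 6 new (y, r, v, x, u, a)
  "uypwyrvxf" → prefix "uypwyrvx" already present; 1 new (f)
  "uyrohgrexjd" → prefix "uyrohgre" already present; 3 new (x, j, d)
  "akuqpouy" → prefix "akuqpou" already present; 1 new (y)
Total nodes = 6 + 2 + 6 + 10 + 7 + 5 + 5 + 1 + 5 + 7 + 8 + 2 + 10 + 6 + 0 + 6 + 1 + 3 + 1 = 91

91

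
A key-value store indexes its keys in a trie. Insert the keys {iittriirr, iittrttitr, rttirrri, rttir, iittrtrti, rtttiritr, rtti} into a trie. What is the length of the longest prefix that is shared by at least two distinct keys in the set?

6

Look for the deepest trie node that still has at least two words in its subtree.
e.g. "iittrtrti" and "iittrttitr" share the prefix "iittrt" of length 6; no pair shares a longer one.
Longest shared-prefix length: 6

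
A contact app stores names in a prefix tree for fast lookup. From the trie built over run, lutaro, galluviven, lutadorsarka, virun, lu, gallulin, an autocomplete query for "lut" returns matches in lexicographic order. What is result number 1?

lutadorsarka

Words with prefix "lut", in lexicographic order: "lutadorsarka", "lutaro"
Position 1: lutadorsarka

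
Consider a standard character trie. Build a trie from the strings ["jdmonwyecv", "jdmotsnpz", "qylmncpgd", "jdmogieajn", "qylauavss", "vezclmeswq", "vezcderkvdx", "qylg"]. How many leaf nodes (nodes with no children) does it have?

8

Leaves are exactly the stored words that no other stored word extends.
Those words: "jdmogieajn", "jdmonwyecv", "jdmotsnpz", "qylauavss", "qylg", "qylmncpgd", "vezcderkvdx", "vezclmeswq"
Leaf count: 8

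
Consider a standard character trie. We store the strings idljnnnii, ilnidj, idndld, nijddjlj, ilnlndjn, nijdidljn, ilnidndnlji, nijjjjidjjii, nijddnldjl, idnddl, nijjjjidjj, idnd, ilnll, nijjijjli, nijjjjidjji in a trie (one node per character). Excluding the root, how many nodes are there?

64

Trace insertions, counting only characters that open a new branch:
  "idljnnnii" → 9 new (i, d, l, j, n, n, n, i, i)
  "ilnidj" → prefix "i" already present; 5 new (l, n, i, d, j)
  "idndld" → prefix "id" already present; 4 new (n, d, l, d)
  "nijddjlj" → 8 new (n, i, j, d, d, j, l, j)
  "ilnlndjn" → prefix "iln" already present; 5 new (l, n, d, j, n)
  "nijdidljn" → prefix "nijd" already present; 5 new (i, d, l, j, n)
  "ilnidndnlji" → prefix "ilnid" already present; 6 new (n, d, n, l, j, i)
  "nijjjjidjjii" → prefix "nij" already present; 9 new (j, j, j, i, d, j, j, i, i)
  "nijddnldjl" → prefix "nijdd" already present; 5 new (n, l, d, j, l)
  "idnddl" → prefix "idnd" already present; 2 new (d, l)
  "nijjjjidjj" → prefix "nijjjjidjj" already present; 0 new (none)
  "idnd" → prefix "idnd" already present; 0 new (none)
  "ilnll" → prefix "ilnl" already present; 1 new (l)
  "nijjijjli" → prefix "nijj" already present; 5 new (i, j, j, l, i)
  "nijjjjidjji" → prefix "nijjjjidjji" already present; 0 new (none)
Total nodes = 9 + 5 + 4 + 8 + 5 + 5 + 6 + 9 + 5 + 2 + 0 + 0 + 1 + 5 + 0 = 64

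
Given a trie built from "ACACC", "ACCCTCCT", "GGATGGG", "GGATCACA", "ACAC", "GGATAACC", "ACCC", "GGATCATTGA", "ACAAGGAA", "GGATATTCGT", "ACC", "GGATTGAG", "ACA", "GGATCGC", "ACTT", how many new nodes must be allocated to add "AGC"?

2

The longest prefix of "AGC" already in the trie is "A" (length 1).
New nodes needed: |"AGC"| − 1 = 3 − 1 = 2.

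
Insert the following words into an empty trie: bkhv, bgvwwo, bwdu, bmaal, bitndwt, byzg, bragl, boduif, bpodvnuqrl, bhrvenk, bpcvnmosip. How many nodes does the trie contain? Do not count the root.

For each word, the new-node count is its length minus the longest prefix already in the trie:
  "bkhv" → 4 new (b, k, h, v)
  "bgvwwo" → prefix "b" already present; 5 new (g, v, w, w, o)
  "bwdu" → prefix "b" already present; 3 new (w, d, u)
  "bmaal" → prefix "b" already present; 4 new (m, a, a, l)
  "bitndwt" → prefix "b" already present; 6 new (i, t, n, d, w, t)
  "byzg" → prefix "b" already present; 3 new (y, z, g)
  "bragl" → prefix "b" already present; 4 new (r, a, g, l)
  "boduif" → prefix "b" already present; 5 new (o, d, u, i, f)
  "bpodvnuqrl" → prefix "b" already present; 9 new (p, o, d, v, n, u, q, r, l)
  "bhrvenk" → prefix "b" already present; 6 new (h, r, v, e, n, k)
  "bpcvnmosip" → prefix "bp" already present; 8 new (c, v, n, m, o, s, i, p)
Total nodes = 4 + 5 + 3 + 4 + 6 + 3 + 4 + 5 + 9 + 6 + 8 = 57

57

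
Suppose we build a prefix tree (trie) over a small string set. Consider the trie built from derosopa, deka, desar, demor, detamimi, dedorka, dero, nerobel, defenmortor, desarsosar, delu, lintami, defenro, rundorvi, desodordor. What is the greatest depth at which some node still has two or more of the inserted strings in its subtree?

Look for the deepest trie node that still has at least two words in its subtree.
e.g. "defenmortor" and "defenro" share the prefix "defen" of length 5; no pair shares a longer one.
Longest shared-prefix length: 5

5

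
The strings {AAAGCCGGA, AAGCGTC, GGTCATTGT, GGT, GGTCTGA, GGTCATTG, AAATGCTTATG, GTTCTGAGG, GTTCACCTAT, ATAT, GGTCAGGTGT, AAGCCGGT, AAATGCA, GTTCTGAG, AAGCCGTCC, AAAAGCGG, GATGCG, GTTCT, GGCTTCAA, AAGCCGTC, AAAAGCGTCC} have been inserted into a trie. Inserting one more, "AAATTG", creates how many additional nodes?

2

The longest prefix of "AAATTG" already in the trie is "AAAT" (length 4).
New nodes needed: |"AAATTG"| − 4 = 6 − 4 = 2.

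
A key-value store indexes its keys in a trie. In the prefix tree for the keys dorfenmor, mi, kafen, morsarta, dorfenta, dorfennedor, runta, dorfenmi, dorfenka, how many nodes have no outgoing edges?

Leaves are exactly the stored words that no other stored word extends.
Those words: "dorfenka", "dorfenmi", "dorfenmor", "dorfennedor", "dorfenta", "kafen", "mi", "morsarta", "runta"
Leaf count: 9

9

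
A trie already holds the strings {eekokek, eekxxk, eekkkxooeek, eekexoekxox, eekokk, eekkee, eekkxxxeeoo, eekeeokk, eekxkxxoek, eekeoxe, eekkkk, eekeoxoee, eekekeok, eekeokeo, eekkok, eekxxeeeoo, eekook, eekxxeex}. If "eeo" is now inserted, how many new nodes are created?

1

Walking "eeo" from the root, the first 2 characters ("ee") follow existing edges; "o" is the first miss.
So 3 − 2 = 1 new nodes.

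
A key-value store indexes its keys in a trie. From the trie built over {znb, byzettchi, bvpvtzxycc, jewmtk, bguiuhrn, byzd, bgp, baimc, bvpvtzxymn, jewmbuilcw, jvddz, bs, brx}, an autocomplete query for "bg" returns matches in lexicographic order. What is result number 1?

Words with prefix "bg", in lexicographic order: "bgp", "bguiuhrn"
Position 1: bgp

bgp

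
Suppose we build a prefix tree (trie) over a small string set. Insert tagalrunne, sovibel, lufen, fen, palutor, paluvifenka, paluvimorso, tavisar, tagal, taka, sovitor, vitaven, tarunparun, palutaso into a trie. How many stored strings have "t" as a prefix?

Traverse to the node for "t", then collect every word in that subtree.
Matches: "tagal", "tagalrunne", "taka", "tarunparun", "tavisar"
Count: 5

5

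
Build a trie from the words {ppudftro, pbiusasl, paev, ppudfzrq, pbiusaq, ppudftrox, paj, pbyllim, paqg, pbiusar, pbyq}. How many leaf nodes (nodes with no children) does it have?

Leaves are exactly the stored words that no other stored word extends.
Those words: "paev", "paj", "paqg", "pbiusaq", "pbiusar", "pbiusasl", "pbyllim", "pbyq", "ppudftrox", "ppudfzrq"
Leaf count: 10

10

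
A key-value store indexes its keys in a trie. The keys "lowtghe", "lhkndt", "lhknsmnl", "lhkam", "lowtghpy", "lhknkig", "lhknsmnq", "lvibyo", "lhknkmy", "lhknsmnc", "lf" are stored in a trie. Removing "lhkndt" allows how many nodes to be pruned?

2

After clearing the end-marker at "lhkndt", prune upward until reaching a node still needed by another word.
The suffix "dt" (2 nodes) is used only by "lhkndt"; the node for "lhkn" still has the child "s", so pruning stops there.
Nodes removed: 2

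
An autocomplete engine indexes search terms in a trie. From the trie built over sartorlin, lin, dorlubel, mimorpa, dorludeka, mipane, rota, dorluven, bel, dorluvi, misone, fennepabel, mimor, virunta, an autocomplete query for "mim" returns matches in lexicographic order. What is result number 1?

mimor

Filter for "mim…" and sort: "mimor", "mimorpa"
Position 1: mimor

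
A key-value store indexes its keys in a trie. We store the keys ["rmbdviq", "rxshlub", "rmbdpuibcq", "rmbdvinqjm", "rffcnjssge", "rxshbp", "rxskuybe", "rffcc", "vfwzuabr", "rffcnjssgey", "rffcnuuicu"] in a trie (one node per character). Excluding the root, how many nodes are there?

Count nodes per top-level branch (shared prefixes stored once):
  'r'-branch (rffcc, rffcnjssge, rffcnjssgey, rffcnuuicu, rmbdpuibcq, rmbdvinqjm, rmbdviq, rxshbp, rxshlub, rxskuybe): 46 nodes
  'v'-branch (vfwzuabr): 8 nodes
Sum: 54

54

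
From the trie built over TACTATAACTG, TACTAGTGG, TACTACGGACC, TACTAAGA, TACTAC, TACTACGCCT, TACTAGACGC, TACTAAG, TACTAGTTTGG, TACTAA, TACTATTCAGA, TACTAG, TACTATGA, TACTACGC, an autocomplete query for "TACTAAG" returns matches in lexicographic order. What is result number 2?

DFS of the "TACTAAG" subtree visits, in order: "TACTAAG", "TACTAAGA"
The 2nd is TACTAAGA.

TACTAAGA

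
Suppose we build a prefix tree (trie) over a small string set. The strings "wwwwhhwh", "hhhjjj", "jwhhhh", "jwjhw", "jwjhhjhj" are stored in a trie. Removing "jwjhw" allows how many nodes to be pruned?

1

A node on "jwjhw"'s path can go only if nothing else ends at it or branches off below it.
The suffix "w" (1 node) is used only by "jwjhw"; the node for "jwjh" still has the child "h", so pruning stops there.
Nodes removed: 1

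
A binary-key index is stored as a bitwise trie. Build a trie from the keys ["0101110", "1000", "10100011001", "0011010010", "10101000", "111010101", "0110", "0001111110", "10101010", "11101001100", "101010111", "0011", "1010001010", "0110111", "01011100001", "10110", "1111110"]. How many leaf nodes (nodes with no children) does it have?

A leaf is a node with no children — equivalently, the end of a word that is not a proper prefix of any other stored word.
Those words: "0001111110", "0011010010", "01011100001", "0110111", "1000", "1010001010", "10100011001", "10101000", "10101010", "101010111", "10110", "11101001100", "111010101", "1111110"
Leaf count: 14

14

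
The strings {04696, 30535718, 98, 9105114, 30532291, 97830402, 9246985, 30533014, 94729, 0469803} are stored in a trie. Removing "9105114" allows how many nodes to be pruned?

After clearing the end-marker at "9105114", prune upward until reaching a node still needed by another word.
The suffix "105114" (6 nodes) is used only by "9105114"; the node for "9" still has the child "8", so pruning stops there.
Nodes removed: 6

6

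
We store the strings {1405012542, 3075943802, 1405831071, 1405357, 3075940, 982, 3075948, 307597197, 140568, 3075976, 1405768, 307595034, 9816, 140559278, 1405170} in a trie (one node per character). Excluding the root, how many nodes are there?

Count nodes per top-level branch (shared prefixes stored once):
  '1'-branch (1405012542, 1405170, 1405357, 140559278, 140568, 1405768, 1405831071): 32 nodes
  '3'-branch (3075940, 3075943802, 3075948, 307595034, 307597197, 3075976): 21 nodes
  '9'-branch (9816, 982): 5 nodes
Sum: 58

58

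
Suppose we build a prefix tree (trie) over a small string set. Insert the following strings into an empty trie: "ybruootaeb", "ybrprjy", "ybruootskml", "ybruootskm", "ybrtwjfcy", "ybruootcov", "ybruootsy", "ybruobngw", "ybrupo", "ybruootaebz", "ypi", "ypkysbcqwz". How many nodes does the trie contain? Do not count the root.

Count nodes per top-level branch (shared prefixes stored once):
  'y'-branch (ybrprjy, ybrtwjfcy, ybruobngw, ybruootaeb, ybruootaebz, ybruootcov, ybruootskm, ybruootskml, ybruootsy, ybrupo, ypi, ypkysbcqwz): 45 nodes
Sum: 45

45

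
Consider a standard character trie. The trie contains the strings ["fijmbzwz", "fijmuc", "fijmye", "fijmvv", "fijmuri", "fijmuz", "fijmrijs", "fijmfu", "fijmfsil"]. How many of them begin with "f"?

Traverse to the node for "f", then collect every word in that subtree.
Matches: "fijmbzwz", "fijmfsil", "fijmfu", "fijmrijs", "fijmuc", "fijmuri", "fijmuz", "fijmvv", "fijmye"
Count: 9

9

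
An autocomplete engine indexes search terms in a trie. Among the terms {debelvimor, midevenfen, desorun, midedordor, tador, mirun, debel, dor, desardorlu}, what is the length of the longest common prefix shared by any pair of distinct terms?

5

Equivalently: take the maximum, over all pairs, of their longest common prefix length.
e.g. "debel" and "debelvimor" share the prefix "debel" of length 5; no pair shares a longer one.
Longest shared-prefix length: 5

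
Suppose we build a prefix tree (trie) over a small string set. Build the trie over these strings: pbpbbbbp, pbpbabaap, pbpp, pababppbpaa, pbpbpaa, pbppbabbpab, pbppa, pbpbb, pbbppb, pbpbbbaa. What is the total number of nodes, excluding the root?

Insert word by word; a character creates a node only if that edge doesn't already exist:
  "pbpbbbbp" → 8 new (p, b, p, b, b, b, b, p)
  "pbpbabaap" → prefix "pbpb" already present; 5 new (a, b, a, a, p)
  "pbpp" → prefix "pbp" already present; 1 new (p)
  "pababppbpaa" → prefix "p" already present; 10 new (a, b, a, b, p, p, b, p, a, a)
  "pbpbpaa" → prefix "pbpb" already present; 3 new (p, a, a)
  "pbppbabbpab" → prefix "pbpp" already present; 7 new (b, a, b, b, p, a, b)
  "pbppa" → prefix "pbpp" already present; 1 new (a)
  "pbpbb" → prefix "pbpbb" already present; 0 new (none)
  "pbbppb" → prefix "pb" already present; 4 new (b, p, p, b)
  "pbpbbbaa" → prefix "pbpbbb" already present; 2 new (a, a)
Total nodes = 8 + 5 + 1 + 10 + 3 + 7 + 1 + 0 + 4 + 2 = 41

41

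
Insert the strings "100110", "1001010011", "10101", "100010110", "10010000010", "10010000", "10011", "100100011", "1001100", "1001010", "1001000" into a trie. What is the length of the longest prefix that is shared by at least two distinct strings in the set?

8

Look for the deepest trie node that still has at least two words in its subtree.
"10010000" and "10010000010" agree on "10010000" (8 characters) before diverging; nothing deeper is shared.
Longest shared-prefix length: 8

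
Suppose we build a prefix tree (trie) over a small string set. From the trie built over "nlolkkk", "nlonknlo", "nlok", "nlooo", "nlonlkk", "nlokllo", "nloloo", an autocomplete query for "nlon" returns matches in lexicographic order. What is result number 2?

nlonlkk

Filter for "nlon…" and sort: "nlonknlo", "nlonlkk"
Position 2: nlonlkk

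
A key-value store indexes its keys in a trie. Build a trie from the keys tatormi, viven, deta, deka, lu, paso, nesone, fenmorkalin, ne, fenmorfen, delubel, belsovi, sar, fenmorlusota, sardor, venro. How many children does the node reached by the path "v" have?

2

The children of the "v" node are the distinct next characters among strings starting with "v".
Characters that immediately follow "v" among the stored strings: {e, i}.
That node has 2 child edges.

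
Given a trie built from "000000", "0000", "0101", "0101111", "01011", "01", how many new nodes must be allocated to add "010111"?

"010111" is already a full path in the trie; only an end-marker is added.
No new nodes are needed: 0.

0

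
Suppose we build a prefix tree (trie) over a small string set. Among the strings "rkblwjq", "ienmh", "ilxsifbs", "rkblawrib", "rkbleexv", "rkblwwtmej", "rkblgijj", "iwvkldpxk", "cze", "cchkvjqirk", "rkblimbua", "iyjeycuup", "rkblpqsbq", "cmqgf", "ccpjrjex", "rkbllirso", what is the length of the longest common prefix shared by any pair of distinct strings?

5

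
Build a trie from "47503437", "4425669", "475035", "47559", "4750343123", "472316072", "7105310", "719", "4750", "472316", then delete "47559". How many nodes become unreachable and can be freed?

Walk "47559" from the leaf back toward the root, removing each node that no remaining word uses.
The suffix "59" (2 nodes) is used only by "47559"; the node for "475" still has the child "0", so pruning stops there.
Nodes removed: 2

2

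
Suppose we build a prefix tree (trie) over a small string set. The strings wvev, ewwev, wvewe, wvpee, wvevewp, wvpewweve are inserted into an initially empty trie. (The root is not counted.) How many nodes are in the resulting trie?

22

Trie structure (* marks end of a word):
(root)
├─ e
│  └─ w
│     └─ w
│        └─ e
│           └─ v *
└─ w
   └─ v
      ├─ e
      │  ├─ v *
      │  │  └─ e
      │  │     └─ w
      │  │        └─ p *
      │  └─ w
      │     └─ e *
      └─ p
         └─ e
            ├─ e *
            └─ w
               └─ w
                  └─ e
                     └─ v
                        └─ e *
Counting every labelled node above: 22.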